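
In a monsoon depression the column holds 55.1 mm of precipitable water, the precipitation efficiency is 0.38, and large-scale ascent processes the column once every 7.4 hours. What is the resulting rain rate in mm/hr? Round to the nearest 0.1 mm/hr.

Each overturning extracts ε × PW = 0.38 × 55.1 = 20.938 mm.
Rate = ε·PW / τ = 20.938 / 7.4 h = 2.8 mm/hr.

R ≈ 2.8 mm/hr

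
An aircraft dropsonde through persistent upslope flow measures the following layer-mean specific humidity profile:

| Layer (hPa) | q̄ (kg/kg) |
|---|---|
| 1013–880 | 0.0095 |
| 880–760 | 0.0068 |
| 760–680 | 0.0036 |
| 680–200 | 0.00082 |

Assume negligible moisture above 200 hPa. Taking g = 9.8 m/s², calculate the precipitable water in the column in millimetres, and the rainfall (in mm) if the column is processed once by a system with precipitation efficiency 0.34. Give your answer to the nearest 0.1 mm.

Precipitable water is the column-integrated vapour mass per unit area: PW = (1/g) Σ q̄ Δp, with q in kg/kg and Δp in Pa (1 kg/m² of water = 1 mm).
Layer 1013–880 hPa: Δp = 133 hPa = 13300 Pa, q̄ = 0.0095 kg/kg → 0.0095 × 13300 / 9.8 = 12.89 mm
Layer 880–760 hPa: Δp = 120 hPa = 12000 Pa, q̄ = 0.0068 kg/kg → 0.0068 × 12000 / 9.8 = 8.33 mm
Layer 760–680 hPa: Δp = 80 hPa = 8000 Pa, q̄ = 0.0036 kg/kg → 0.0036 × 8000 / 9.8 = 2.94 mm
Layer 680–200 hPa: Δp = 480 hPa = 48000 Pa, q̄ = 0.00082 kg/kg → 0.00082 × 48000 / 9.8 = 4.02 mm
PW = 12.89 + 8.33 + 2.94 + 4.02 = 28.18 ≈ 28.2 mm.
Rainfall = ε × PW = 0.34 × 28.2 = 9.6 mm.

PW ≈ 28.2 mm; rainfall ≈ 9.6 mm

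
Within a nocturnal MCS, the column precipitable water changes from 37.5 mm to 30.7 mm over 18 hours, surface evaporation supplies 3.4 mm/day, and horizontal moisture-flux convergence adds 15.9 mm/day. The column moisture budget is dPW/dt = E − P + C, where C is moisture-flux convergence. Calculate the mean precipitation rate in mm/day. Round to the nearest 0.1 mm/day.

P ≈ 28.4 mm/day

dPW/dt = (30.7 − 37.5) mm / (18/24 day) = -9.067 mm/day.
P = E + C − dPW/dt = 3.4 + (15.9) − (-9.067) = 28.4 mm/day.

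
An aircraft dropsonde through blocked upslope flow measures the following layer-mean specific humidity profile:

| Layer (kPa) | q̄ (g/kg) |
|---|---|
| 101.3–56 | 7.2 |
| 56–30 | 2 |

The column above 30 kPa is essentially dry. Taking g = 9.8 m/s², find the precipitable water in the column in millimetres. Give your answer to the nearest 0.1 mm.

PW ≈ 38.6 mm

Precipitable water is the column-integrated vapour mass per unit area: PW = (1/g) Σ q̄ Δp, with q in kg/kg and Δp in Pa (1 kg/m² of water = 1 mm).
Layer 101.3–56 kPa: Δp = 453 hPa = 45300 Pa, q̄ = 0.0072 kg/kg → 0.0072 × 45300 / 9.8 = 33.28 mm
Layer 56–30 kPa: Δp = 260 hPa = 26000 Pa, q̄ = 0.002 kg/kg → 0.002 × 26000 / 9.8 = 5.31 mm
PW = 33.28 + 5.31 = 38.59 ≈ 38.6 mm.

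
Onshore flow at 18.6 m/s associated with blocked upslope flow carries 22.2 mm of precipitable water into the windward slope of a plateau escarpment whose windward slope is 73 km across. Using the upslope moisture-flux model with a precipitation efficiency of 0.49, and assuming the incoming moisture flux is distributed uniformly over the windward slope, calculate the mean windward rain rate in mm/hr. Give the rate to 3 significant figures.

R ≈ 9.98 mm/hr

Incoming column moisture flux per unit ridge length: F = V × PW = 18.6 × 22.2 = 412.92 mm·m/s.
Spread over the 73 km slope with efficiency ε = 0.49: R = ε·F/W = 0.49 × 412.92 / 73000 m = 2.772e-03 mm/s.
R = 2.772e-03 × 3600 = 9.98 mm/hr.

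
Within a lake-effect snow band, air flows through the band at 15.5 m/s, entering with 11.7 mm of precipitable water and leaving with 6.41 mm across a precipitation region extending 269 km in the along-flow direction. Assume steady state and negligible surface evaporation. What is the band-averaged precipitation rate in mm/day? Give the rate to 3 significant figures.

Column moisture flux per unit crosswind length is F = V × PW.
Inflow: F_in = 15.5 × 11.7 = 181.35 mm·m/s
Outflow: F_out = 15.5 × 6.41 = 99.355 mm·m/s
Steady-state rate R = (F_in − F_out)/L = (181.35 − 99.355) / 269000 m = 3.048e-04 mm/s.
R = 3.048e-04 × 3600 × 24 = 26.3 mm/day.

R ≈ 26.3 mm/day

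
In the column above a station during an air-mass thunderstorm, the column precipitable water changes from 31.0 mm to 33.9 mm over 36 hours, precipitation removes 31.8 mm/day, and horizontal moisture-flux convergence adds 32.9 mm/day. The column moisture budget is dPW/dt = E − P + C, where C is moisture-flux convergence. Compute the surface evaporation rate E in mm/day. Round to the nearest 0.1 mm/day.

E ≈ 0.8 mm/day

dPW/dt = (33.9 − 31.0) mm / (36/24 day) = +1.933 mm/day.
E = dPW/dt + P − C = (+1.933) + 31.8 − (32.9) = 0.8 mm/day.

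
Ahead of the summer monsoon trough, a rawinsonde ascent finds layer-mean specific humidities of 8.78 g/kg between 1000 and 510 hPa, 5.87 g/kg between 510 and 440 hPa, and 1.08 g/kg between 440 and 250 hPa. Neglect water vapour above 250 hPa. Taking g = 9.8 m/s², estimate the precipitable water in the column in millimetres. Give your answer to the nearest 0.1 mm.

PW ≈ 50.2 mm

Precipitable water is the column-integrated vapour mass per unit area: PW = (1/g) Σ q̄ Δp, with q in kg/kg and Δp in Pa (1 kg/m² of water = 1 mm).
Layer 1000–510 hPa: Δp = 490 hPa = 49000 Pa, q̄ = 0.00878 kg/kg → 0.00878 × 49000 / 9.8 = 43.90 mm
Layer 510–440 hPa: Δp = 70 hPa = 7000 Pa, q̄ = 0.00587 kg/kg → 0.00587 × 7000 / 9.8 = 4.19 mm
Layer 440–250 hPa: Δp = 190 hPa = 19000 Pa, q̄ = 0.00108 kg/kg → 0.00108 × 19000 / 9.8 = 2.09 mm
PW = 43.90 + 4.19 + 2.09 = 50.18 ≈ 50.2 mm.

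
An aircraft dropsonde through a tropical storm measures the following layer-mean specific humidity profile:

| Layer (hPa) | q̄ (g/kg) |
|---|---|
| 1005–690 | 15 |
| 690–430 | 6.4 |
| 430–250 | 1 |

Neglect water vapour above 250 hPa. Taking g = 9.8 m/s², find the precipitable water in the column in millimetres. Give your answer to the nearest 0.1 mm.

Precipitable water is the column-integrated vapour mass per unit area: PW = (1/g) Σ q̄ Δp, with q in kg/kg and Δp in Pa (1 kg/m² of water = 1 mm).
Layer 1005–690 hPa: Δp = 315 hPa = 31500 Pa, q̄ = 0.015 kg/kg → 0.015 × 31500 / 9.8 = 48.21 mm
Layer 690–430 hPa: Δp = 260 hPa = 26000 Pa, q̄ = 0.0064 kg/kg → 0.0064 × 26000 / 9.8 = 16.98 mm
Layer 430–250 hPa: Δp = 180 hPa = 18000 Pa, q̄ = 0.001 kg/kg → 0.001 × 18000 / 9.8 = 1.84 mm
PW = 48.21 + 16.98 + 1.84 = 67.03 ≈ 67.0 mm.

PW ≈ 67.0 mm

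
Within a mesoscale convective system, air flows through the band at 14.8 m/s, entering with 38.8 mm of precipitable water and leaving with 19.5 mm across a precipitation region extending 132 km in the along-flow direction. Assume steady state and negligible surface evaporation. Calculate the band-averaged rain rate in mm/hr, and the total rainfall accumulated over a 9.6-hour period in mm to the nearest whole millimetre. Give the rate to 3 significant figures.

R ≈ 7.79 mm/hr; total ≈ 75 mm

Column moisture flux per unit crosswind length is F = V × PW.
Inflow: F_in = 14.8 × 38.8 = 574.24 mm·m/s
Outflow: F_out = 14.8 × 19.5 = 288.6 mm·m/s
Steady-state rate R = (F_in − F_out)/L = (574.24 − 288.6) / 132000 m = 2.164e-03 mm/s.
R = 2.164e-03 × 3600 = 7.79 mm/hr.
Over 9.6 h: total = 7.79 × 9.6 = 74.784 ≈ 75 mm.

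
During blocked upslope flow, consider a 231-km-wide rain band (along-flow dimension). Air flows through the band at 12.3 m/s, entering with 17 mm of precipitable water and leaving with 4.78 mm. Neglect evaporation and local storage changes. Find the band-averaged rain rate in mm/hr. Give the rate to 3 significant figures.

Column moisture flux per unit crosswind length is F = V × PW.
Inflow: F_in = 12.3 × 17 = 209.1 mm·m/s
Outflow: F_out = 12.3 × 4.78 = 58.794 mm·m/s
Steady-state rate R = (F_in − F_out)/L = (209.1 − 58.794) / 231000 m = 6.507e-04 mm/s.
R = 6.507e-04 × 3600 = 2.34 mm/hr.

R ≈ 2.34 mm/hr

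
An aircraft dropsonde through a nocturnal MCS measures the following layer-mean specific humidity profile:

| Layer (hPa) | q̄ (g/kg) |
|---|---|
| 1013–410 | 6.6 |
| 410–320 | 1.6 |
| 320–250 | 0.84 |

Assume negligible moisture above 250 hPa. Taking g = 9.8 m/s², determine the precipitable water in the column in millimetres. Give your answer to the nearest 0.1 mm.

Precipitable water is the column-integrated vapour mass per unit area: PW = (1/g) Σ q̄ Δp, with q in kg/kg and Δp in Pa (1 kg/m² of water = 1 mm).
Layer 1013–410 hPa: Δp = 603 hPa = 60300 Pa, q̄ = 0.0066 kg/kg → 0.0066 × 60300 / 9.8 = 40.61 mm
Layer 410–320 hPa: Δp = 90 hPa = 9000 Pa, q̄ = 0.0016 kg/kg → 0.0016 × 9000 / 9.8 = 1.47 mm
Layer 320–250 hPa: Δp = 70 hPa = 7000 Pa, q̄ = 0.00084 kg/kg → 0.00084 × 7000 / 9.8 = 0.60 mm
PW = 40.61 + 1.47 + 0.60 = 42.68 ≈ 42.7 mm.

PW ≈ 42.7 mm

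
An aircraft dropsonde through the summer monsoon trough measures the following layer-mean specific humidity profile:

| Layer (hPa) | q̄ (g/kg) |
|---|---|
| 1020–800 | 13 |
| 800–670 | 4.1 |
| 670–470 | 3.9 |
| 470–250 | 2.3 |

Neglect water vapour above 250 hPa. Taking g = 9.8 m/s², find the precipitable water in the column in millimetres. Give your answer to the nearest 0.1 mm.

PW ≈ 47.7 mm

Precipitable water is the column-integrated vapour mass per unit area: PW = (1/g) Σ q̄ Δp, with q in kg/kg and Δp in Pa (1 kg/m² of water = 1 mm).
Layer 1020–800 hPa: Δp = 220 hPa = 22000 Pa, q̄ = 0.013 kg/kg → 0.013 × 22000 / 9.8 = 29.18 mm
Layer 800–670 hPa: Δp = 130 hPa = 13000 Pa, q̄ = 0.0041 kg/kg → 0.0041 × 13000 / 9.8 = 5.44 mm
Layer 670–470 hPa: Δp = 200 hPa = 20000 Pa, q̄ = 0.0039 kg/kg → 0.0039 × 20000 / 9.8 = 7.96 mm
Layer 470–250 hPa: Δp = 220 hPa = 22000 Pa, q̄ = 0.0023 kg/kg → 0.0023 × 22000 / 9.8 = 5.16 mm
PW = 29.18 + 5.44 + 7.96 + 5.16 = 47.74 ≈ 47.7 mm.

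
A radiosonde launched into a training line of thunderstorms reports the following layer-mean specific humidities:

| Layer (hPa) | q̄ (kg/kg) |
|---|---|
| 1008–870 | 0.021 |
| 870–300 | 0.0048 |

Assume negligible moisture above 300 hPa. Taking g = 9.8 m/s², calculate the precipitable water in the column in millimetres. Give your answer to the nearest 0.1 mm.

PW ≈ 57.5 mm

Precipitable water is the column-integrated vapour mass per unit area: PW = (1/g) Σ q̄ Δp, with q in kg/kg and Δp in Pa (1 kg/m² of water = 1 mm).
Layer 1008–870 hPa: Δp = 138 hPa = 13800 Pa, q̄ = 0.021 kg/kg → 0.021 × 13800 / 9.8 = 29.57 mm
Layer 870–300 hPa: Δp = 570 hPa = 57000 Pa, q̄ = 0.0048 kg/kg → 0.0048 × 57000 / 9.8 = 27.92 mm
PW = 29.57 + 27.92 = 57.49 ≈ 57.5 mm.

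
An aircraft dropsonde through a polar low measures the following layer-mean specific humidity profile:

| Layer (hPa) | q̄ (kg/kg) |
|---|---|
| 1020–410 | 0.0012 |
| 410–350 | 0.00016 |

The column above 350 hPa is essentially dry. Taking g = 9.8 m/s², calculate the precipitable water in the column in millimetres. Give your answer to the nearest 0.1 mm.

PW ≈ 7.6 mm

Precipitable water is the column-integrated vapour mass per unit area: PW = (1/g) Σ q̄ Δp, with q in kg/kg and Δp in Pa (1 kg/m² of water = 1 mm).
Layer 1020–410 hPa: Δp = 610 hPa = 61000 Pa, q̄ = 0.0012 kg/kg → 0.0012 × 61000 / 9.8 = 7.47 mm
Layer 410–350 hPa: Δp = 60 hPa = 6000 Pa, q̄ = 0.00016 kg/kg → 0.00016 × 6000 / 9.8 = 0.10 mm
PW = 7.47 + 0.10 = 7.57 ≈ 7.6 mm.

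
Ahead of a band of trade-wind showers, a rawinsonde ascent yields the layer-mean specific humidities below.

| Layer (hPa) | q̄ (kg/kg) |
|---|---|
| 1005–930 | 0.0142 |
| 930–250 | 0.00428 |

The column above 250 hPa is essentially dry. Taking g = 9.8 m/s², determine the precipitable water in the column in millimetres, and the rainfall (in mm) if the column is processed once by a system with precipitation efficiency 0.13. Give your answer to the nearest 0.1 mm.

Precipitable water is the column-integrated vapour mass per unit area: PW = (1/g) Σ q̄ Δp, with q in kg/kg and Δp in Pa (1 kg/m² of water = 1 mm).
Layer 1005–930 hPa: Δp = 75 hPa = 7500 Pa, q̄ = 0.0142 kg/kg → 0.0142 × 7500 / 9.8 = 10.87 mm
Layer 930–250 hPa: Δp = 680 hPa = 68000 Pa, q̄ = 0.00428 kg/kg → 0.00428 × 68000 / 9.8 = 29.70 mm
PW = 10.87 + 29.70 = 40.57 ≈ 40.6 mm.
Rainfall = ε × PW = 0.13 × 40.6 = 5.3 mm.

PW ≈ 40.6 mm; rainfall ≈ 5.3 mm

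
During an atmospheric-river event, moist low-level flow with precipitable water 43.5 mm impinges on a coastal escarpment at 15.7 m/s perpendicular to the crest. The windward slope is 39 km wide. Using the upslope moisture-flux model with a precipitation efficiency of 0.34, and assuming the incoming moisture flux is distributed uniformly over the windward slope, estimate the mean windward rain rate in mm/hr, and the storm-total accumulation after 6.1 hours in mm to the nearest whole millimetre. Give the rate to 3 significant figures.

R ≈ 21.4 mm/hr; total ≈ 131 mm

Incoming column moisture flux per unit ridge length: F = V × PW = 15.7 × 43.5 = 682.95 mm·m/s.
Spread over the 39 km slope with efficiency ε = 0.34: R = ε·F/W = 0.34 × 682.95 / 39000 m = 5.954e-03 mm/s.
R = 5.954e-03 × 3600 = 21.4 mm/hr.
Over 6.1 h: total = 21.4 × 6.1 = 130.54 ≈ 131 mm.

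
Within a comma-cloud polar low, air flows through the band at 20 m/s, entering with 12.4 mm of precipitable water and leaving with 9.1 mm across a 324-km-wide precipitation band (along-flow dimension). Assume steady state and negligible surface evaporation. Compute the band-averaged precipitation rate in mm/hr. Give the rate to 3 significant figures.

R ≈ 0.733 mm/hr

Column moisture flux per unit crosswind length is F = V × PW.
Inflow: F_in = 20 × 12.4 = 248 mm·m/s
Outflow: F_out = 20 × 9.1 = 182 mm·m/s
Steady-state rate R = (F_in − F_out)/L = (248 − 182) / 324000 m = 2.037e-04 mm/s.
R = 2.037e-04 × 3600 = 0.733 mm/hr.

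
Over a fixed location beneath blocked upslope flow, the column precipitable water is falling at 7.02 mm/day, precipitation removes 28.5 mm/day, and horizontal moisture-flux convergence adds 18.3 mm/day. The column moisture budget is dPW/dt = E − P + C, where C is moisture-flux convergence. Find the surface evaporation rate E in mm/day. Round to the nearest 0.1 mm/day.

dPW/dt = -7.02 mm/day.
E = dPW/dt + P − C = (-7.02) + 28.5 − (18.3) = 3.2 mm/day.

E ≈ 3.2 mm/day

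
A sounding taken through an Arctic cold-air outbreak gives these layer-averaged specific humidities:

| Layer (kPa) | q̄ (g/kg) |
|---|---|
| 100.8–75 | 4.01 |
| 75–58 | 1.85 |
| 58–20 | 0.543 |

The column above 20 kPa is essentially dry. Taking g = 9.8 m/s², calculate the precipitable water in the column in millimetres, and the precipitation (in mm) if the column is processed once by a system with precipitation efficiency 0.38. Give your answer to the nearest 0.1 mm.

Precipitable water is the column-integrated vapour mass per unit area: PW = (1/g) Σ q̄ Δp, with q in kg/kg and Δp in Pa (1 kg/m² of water = 1 mm).
Layer 100.8–75 kPa: Δp = 258 hPa = 25800 Pa, q̄ = 0.00401 kg/kg → 0.00401 × 25800 / 9.8 = 10.56 mm
Layer 75–58 kPa: Δp = 170 hPa = 17000 Pa, q̄ = 0.00185 kg/kg → 0.00185 × 17000 / 9.8 = 3.21 mm
Layer 58–20 kPa: Δp = 380 hPa = 38000 Pa, q̄ = 0.000543 kg/kg → 0.000543 × 38000 / 9.8 = 2.11 mm
PW = 10.56 + 3.21 + 2.11 = 15.88 ≈ 15.9 mm.
Precipitation = ε × PW = 0.38 × 15.9 = 6.0 mm.

PW ≈ 15.9 mm; precipitation ≈ 6.0 mm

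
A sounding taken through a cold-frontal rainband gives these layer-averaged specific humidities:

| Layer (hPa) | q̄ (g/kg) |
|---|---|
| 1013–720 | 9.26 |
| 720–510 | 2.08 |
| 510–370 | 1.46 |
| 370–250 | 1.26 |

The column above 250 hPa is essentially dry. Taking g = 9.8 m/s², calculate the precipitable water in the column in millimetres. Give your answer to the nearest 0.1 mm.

PW ≈ 35.8 mm

Precipitable water is the column-integrated vapour mass per unit area: PW = (1/g) Σ q̄ Δp, with q in kg/kg and Δp in Pa (1 kg/m² of water = 1 mm).
Layer 1013–720 hPa: Δp = 293 hPa = 29300 Pa, q̄ = 0.00926 kg/kg → 0.00926 × 29300 / 9.8 = 27.69 mm
Layer 720–510 hPa: Δp = 210 hPa = 21000 Pa, q̄ = 0.00208 kg/kg → 0.00208 × 21000 / 9.8 = 4.46 mm
Layer 510–370 hPa: Δp = 140 hPa = 14000 Pa, q̄ = 0.00146 kg/kg → 0.00146 × 14000 / 9.8 = 2.09 mm
Layer 370–250 hPa: Δp = 120 hPa = 12000 Pa, q̄ = 0.00126 kg/kg → 0.00126 × 12000 / 9.8 = 1.54 mm
PW = 27.69 + 4.46 + 2.09 + 1.54 = 35.78 ≈ 35.8 mm.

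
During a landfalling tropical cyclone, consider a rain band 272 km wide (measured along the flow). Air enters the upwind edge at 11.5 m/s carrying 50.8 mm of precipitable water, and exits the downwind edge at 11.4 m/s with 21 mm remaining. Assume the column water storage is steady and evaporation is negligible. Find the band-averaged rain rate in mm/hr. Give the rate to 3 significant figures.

Column moisture flux per unit crosswind length is F = V × PW.
Inflow: F_in = 11.5 × 50.8 = 584.2 mm·m/s
Outflow: F_out = 11.4 × 21 = 239.4 mm·m/s
Steady-state rate R = (F_in − F_out)/L = (584.2 − 239.4) / 272000 m = 1.268e-03 mm/s.
R = 1.268e-03 × 3600 = 4.56 mm/hr.

R ≈ 4.56 mm/hr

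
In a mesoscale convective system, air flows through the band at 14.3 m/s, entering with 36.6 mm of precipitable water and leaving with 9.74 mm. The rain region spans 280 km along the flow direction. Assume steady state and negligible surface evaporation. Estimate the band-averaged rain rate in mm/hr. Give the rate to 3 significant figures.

R ≈ 4.94 mm/hr

Column moisture flux per unit crosswind length is F = V × PW.
Inflow: F_in = 14.3 × 36.6 = 523.38 mm·m/s
Outflow: F_out = 14.3 × 9.74 = 139.282 mm·m/s
Steady-state rate R = (F_in − F_out)/L = (523.38 − 139.282) / 280000 m = 1.372e-03 mm/s.
R = 1.372e-03 × 3600 = 4.94 mm/hr.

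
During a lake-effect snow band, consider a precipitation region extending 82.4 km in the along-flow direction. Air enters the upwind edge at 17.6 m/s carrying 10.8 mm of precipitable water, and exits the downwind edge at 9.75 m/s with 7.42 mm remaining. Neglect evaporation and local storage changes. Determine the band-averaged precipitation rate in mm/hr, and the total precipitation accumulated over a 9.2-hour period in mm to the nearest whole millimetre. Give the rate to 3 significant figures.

Column moisture flux per unit crosswind length is F = V × PW.
Inflow: F_in = 17.6 × 10.8 = 190.08 mm·m/s
Outflow: F_out = 9.75 × 7.42 = 72.345 mm·m/s
Steady-state rate R = (F_in − F_out)/L = (190.08 − 72.345) / 82400 m = 1.429e-03 mm/s.
R = 1.429e-03 × 3600 = 5.14 mm/hr.
Over 9.2 h: total = 5.14 × 9.2 = 47.288 ≈ 47 mm.

R ≈ 5.14 mm/hr; total ≈ 47 mm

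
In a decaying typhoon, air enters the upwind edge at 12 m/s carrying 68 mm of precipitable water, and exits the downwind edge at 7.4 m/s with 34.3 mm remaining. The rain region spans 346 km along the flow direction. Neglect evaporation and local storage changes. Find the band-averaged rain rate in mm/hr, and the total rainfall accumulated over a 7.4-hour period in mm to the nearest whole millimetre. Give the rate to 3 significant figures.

Column moisture flux per unit crosswind length is F = V × PW.
Inflow: F_in = 12 × 68 = 816 mm·m/s
Outflow: F_out = 7.4 × 34.3 = 253.82 mm·m/s
Steady-state rate R = (F_in − F_out)/L = (816 − 253.82) / 346000 m = 1.625e-03 mm/s.
R = 1.625e-03 × 3600 = 5.85 mm/hr.
Over 7.4 h: total = 5.85 × 7.4 = 43.29 ≈ 43 mm.

R ≈ 5.85 mm/hr; total ≈ 43 mm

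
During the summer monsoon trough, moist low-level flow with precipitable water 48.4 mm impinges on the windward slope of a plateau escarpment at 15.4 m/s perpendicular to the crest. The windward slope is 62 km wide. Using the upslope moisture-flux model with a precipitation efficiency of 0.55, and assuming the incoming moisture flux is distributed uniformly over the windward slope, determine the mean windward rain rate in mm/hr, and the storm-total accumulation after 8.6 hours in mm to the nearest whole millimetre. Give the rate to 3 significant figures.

Incoming column moisture flux per unit ridge length: F = V × PW = 15.4 × 48.4 = 745.36 mm·m/s.
Spread over the 62 km slope with efficiency ε = 0.55: R = ε·F/W = 0.55 × 745.36 / 62000 m = 6.612e-03 mm/s.
R = 6.612e-03 × 3600 = 23.8 mm/hr.
Over 8.6 h: total = 23.8 × 8.6 = 204.68 ≈ 205 mm.

R ≈ 23.8 mm/hr; total ≈ 205 mm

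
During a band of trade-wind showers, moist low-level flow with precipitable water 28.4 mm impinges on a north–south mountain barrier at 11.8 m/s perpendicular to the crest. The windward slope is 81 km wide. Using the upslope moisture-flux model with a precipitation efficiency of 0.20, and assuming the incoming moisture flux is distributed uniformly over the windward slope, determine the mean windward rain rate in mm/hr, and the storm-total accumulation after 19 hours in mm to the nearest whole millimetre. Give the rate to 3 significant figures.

R ≈ 2.98 mm/hr; total ≈ 57 mm

Incoming column moisture flux per unit ridge length: F = V × PW = 11.8 × 28.4 = 335.12 mm·m/s.
Spread over the 81 km slope with efficiency ε = 0.20: R = ε·F/W = 0.20 × 335.12 / 81000 m = 8.275e-04 mm/s.
R = 8.275e-04 × 3600 = 2.98 mm/hr.
Over 19 h: total = 2.98 × 19 = 56.62 ≈ 57 mm.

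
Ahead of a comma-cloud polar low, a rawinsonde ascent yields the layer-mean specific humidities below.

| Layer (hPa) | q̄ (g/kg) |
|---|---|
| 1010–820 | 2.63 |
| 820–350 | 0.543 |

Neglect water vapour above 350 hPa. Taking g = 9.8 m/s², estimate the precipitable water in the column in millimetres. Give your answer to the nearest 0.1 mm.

Precipitable water is the column-integrated vapour mass per unit area: PW = (1/g) Σ q̄ Δp, with q in kg/kg and Δp in Pa (1 kg/m² of water = 1 mm).
Layer 1010–820 hPa: Δp = 190 hPa = 19000 Pa, q̄ = 0.00263 kg/kg → 0.00263 × 19000 / 9.8 = 5.10 mm
Layer 820–350 hPa: Δp = 470 hPa = 47000 Pa, q̄ = 0.000543 kg/kg → 0.000543 × 47000 / 9.8 = 2.60 mm
PW = 5.10 + 2.60 = 7.70 ≈ 7.7 mm.

PW ≈ 7.7 mm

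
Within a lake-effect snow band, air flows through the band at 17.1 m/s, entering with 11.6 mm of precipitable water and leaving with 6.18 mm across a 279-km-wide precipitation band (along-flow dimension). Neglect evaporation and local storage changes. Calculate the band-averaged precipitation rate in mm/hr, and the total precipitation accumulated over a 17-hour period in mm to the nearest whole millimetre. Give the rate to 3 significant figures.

R ≈ 1.20 mm/hr; total ≈ 20 mm

Column moisture flux per unit crosswind length is F = V × PW.
Inflow: F_in = 17.1 × 11.6 = 198.36 mm·m/s
Outflow: F_out = 17.1 × 6.18 = 105.678 mm·m/s
Steady-state rate R = (F_in − F_out)/L = (198.36 − 105.678) / 279000 m = 3.322e-04 mm/s.
R = 3.322e-04 × 3600 = 1.20 mm/hr.
Over 17 h: total = 1.20 × 17 = 20.4 ≈ 20 mm.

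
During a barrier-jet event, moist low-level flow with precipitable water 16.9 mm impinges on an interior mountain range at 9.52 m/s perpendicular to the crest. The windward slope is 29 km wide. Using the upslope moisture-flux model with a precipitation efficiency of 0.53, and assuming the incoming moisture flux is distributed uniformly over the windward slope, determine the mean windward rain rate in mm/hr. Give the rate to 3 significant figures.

Incoming column moisture flux per unit ridge length: F = V × PW = 9.52 × 16.9 = 160.888 mm·m/s.
Spread over the 29 km slope with efficiency ε = 0.53: R = ε·F/W = 0.53 × 160.888 / 29000 m = 2.940e-03 mm/s.
R = 2.940e-03 × 3600 = 10.6 mm/hr.

R ≈ 10.6 mm/hr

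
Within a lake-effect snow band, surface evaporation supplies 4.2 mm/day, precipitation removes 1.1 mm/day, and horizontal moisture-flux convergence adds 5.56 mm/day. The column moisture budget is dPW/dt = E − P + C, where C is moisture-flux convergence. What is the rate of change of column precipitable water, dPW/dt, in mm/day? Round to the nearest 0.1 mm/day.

dPW/dt = E − P + C = 4.2 − 1.1 + (5.56) = 8.7 mm/day.

dPW/dt ≈ 8.7 mm/day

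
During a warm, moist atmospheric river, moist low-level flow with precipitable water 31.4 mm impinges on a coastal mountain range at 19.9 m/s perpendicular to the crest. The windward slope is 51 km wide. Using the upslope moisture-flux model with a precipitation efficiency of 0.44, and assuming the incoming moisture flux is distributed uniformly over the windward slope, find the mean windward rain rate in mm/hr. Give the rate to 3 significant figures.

Incoming column moisture flux per unit ridge length: F = V × PW = 19.9 × 31.4 = 624.86 mm·m/s.
Spread over the 51 km slope with efficiency ε = 0.44: R = ε·F/W = 0.44 × 624.86 / 51000 m = 5.391e-03 mm/s.
R = 5.391e-03 × 3600 = 19.4 mm/hr.

R ≈ 19.4 mm/hr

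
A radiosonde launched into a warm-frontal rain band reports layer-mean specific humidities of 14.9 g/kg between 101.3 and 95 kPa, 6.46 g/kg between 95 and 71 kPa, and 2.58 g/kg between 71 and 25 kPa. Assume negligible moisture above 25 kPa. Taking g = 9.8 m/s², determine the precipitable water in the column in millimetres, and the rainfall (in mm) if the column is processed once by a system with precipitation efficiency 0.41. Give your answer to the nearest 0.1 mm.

Precipitable water is the column-integrated vapour mass per unit area: PW = (1/g) Σ q̄ Δp, with q in kg/kg and Δp in Pa (1 kg/m² of water = 1 mm).
Layer 101.3–95 kPa: Δp = 63 hPa = 6300 Pa, q̄ = 0.0149 kg/kg → 0.0149 × 6300 / 9.8 = 9.58 mm
Layer 95–71 kPa: Δp = 240 hPa = 24000 Pa, q̄ = 0.00646 kg/kg → 0.00646 × 24000 / 9.8 = 15.82 mm
Layer 71–25 kPa: Δp = 460 hPa = 46000 Pa, q̄ = 0.00258 kg/kg → 0.00258 × 46000 / 9.8 = 12.11 mm
PW = 9.58 + 15.82 + 12.11 = 37.51 ≈ 37.5 mm.
Rainfall = ε × PW = 0.41 × 37.5 = 15.4 mm.

PW ≈ 37.5 mm; rainfall ≈ 15.4 mm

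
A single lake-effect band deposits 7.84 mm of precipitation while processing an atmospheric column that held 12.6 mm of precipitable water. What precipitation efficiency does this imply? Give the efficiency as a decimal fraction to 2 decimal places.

ε ≈ 0.62

ε = precipitation / PW = 7.84 / 12.6 = 0.62.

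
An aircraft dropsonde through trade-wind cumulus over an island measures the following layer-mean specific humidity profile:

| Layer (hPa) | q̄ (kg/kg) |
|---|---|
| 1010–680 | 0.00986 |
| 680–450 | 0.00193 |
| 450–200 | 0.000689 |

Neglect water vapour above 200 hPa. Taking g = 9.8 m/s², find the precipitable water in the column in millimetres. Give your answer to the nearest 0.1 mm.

PW ≈ 39.5 mm

Precipitable water is the column-integrated vapour mass per unit area: PW = (1/g) Σ q̄ Δp, with q in kg/kg and Δp in Pa (1 kg/m² of water = 1 mm).
Layer 1010–680 hPa: Δp = 330 hPa = 33000 Pa, q̄ = 0.00986 kg/kg → 0.00986 × 33000 / 9.8 = 33.20 mm
Layer 680–450 hPa: Δp = 230 hPa = 23000 Pa, q̄ = 0.00193 kg/kg → 0.00193 × 23000 / 9.8 = 4.53 mm
Layer 450–200 hPa: Δp = 250 hPa = 25000 Pa, q̄ = 0.000689 kg/kg → 0.000689 × 25000 / 9.8 = 1.76 mm
PW = 33.20 + 4.53 + 1.76 = 39.49 ≈ 39.5 mm.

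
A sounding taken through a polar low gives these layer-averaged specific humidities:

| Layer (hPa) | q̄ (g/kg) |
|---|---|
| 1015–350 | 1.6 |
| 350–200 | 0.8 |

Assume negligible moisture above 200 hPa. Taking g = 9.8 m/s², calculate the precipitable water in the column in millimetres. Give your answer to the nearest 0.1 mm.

Precipitable water is the column-integrated vapour mass per unit area: PW = (1/g) Σ q̄ Δp, with q in kg/kg and Δp in Pa (1 kg/m² of water = 1 mm).
Layer 1015–350 hPa: Δp = 665 hPa = 66500 Pa, q̄ = 0.0016 kg/kg → 0.0016 × 66500 / 9.8 = 10.86 mm
Layer 350–200 hPa: Δp = 150 hPa = 15000 Pa, q̄ = 0.0008 kg/kg → 0.0008 × 15000 / 9.8 = 1.22 mm
PW = 10.86 + 1.22 = 12.08 ≈ 12.1 mm.

PW ≈ 12.1 mm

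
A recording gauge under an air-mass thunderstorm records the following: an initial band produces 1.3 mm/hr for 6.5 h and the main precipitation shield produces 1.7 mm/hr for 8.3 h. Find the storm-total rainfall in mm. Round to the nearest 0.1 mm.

Total = Σ Rᵢ Δtᵢ = 1.3 × 6.5 + 1.7 × 8.3
      = 8.45 + 14.11 = 22.6 mm.

total ≈ 22.6 mm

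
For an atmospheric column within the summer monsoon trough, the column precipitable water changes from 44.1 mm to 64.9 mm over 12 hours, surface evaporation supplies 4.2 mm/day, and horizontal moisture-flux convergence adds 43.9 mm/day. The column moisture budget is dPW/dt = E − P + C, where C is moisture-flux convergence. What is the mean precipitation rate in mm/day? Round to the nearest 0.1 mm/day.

P ≈ 6.5 mm/day

dPW/dt = (64.9 − 44.1) mm / (12/24 day) = +41.600 mm/day.
P = E + C − dPW/dt = 4.2 + (43.9) − (+41.600) = 6.5 mm/day.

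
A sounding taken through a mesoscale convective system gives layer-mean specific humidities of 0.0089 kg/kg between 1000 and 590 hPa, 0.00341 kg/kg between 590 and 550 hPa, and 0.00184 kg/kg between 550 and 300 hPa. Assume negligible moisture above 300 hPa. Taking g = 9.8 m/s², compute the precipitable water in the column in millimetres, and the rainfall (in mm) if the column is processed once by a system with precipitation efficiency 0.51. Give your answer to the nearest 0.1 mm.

Precipitable water is the column-integrated vapour mass per unit area: PW = (1/g) Σ q̄ Δp, with q in kg/kg and Δp in Pa (1 kg/m² of water = 1 mm).
Layer 1000–590 hPa: Δp = 410 hPa = 41000 Pa, q̄ = 0.0089 kg/kg → 0.0089 × 41000 / 9.8 = 37.23 mm
Layer 590–550 hPa: Δp = 40 hPa = 4000 Pa, q̄ = 0.00341 kg/kg → 0.00341 × 4000 / 9.8 = 1.39 mm
Layer 550–300 hPa: Δp = 250 hPa = 25000 Pa, q̄ = 0.00184 kg/kg → 0.00184 × 25000 / 9.8 = 4.69 mm
PW = 37.23 + 1.39 + 4.69 = 43.31 ≈ 43.3 mm.
Rainfall = ε × PW = 0.51 × 43.3 = 22.1 mm.

PW ≈ 43.3 mm; rainfall ≈ 22.1 mm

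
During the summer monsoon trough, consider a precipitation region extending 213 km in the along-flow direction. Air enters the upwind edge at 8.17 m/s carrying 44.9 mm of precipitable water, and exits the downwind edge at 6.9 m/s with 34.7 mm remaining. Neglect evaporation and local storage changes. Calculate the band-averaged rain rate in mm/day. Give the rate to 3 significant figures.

R ≈ 51.7 mm/day

Column moisture flux per unit crosswind length is F = V × PW.
Inflow: F_in = 8.17 × 44.9 = 366.833 mm·m/s
Outflow: F_out = 6.9 × 34.7 = 239.43 mm·m/s
Steady-state rate R = (F_in − F_out)/L = (366.833 − 239.43) / 213000 m = 5.981e-04 mm/s.
R = 5.981e-04 × 3600 × 24 = 51.7 mm/day.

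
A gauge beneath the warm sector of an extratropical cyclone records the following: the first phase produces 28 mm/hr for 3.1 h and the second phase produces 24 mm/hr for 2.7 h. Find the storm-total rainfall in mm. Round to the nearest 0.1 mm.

total ≈ 151.6 mm

Total = Σ Rᵢ Δtᵢ = 28 × 3.1 + 24 × 2.7
      = 86.8 + 64.8 = 151.6 mm.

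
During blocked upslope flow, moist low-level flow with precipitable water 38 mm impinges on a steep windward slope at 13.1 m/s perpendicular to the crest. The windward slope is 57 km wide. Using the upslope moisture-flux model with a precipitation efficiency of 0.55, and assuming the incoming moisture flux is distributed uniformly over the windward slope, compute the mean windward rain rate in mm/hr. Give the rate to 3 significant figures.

R ≈ 17.3 mm/hr

Incoming column moisture flux per unit ridge length: F = V × PW = 13.1 × 38 = 497.8 mm·m/s.
Spread over the 57 km slope with efficiency ε = 0.55: R = ε·F/W = 0.55 × 497.8 / 57000 m = 4.803e-03 mm/s.
R = 4.803e-03 × 3600 = 17.3 mm/hr.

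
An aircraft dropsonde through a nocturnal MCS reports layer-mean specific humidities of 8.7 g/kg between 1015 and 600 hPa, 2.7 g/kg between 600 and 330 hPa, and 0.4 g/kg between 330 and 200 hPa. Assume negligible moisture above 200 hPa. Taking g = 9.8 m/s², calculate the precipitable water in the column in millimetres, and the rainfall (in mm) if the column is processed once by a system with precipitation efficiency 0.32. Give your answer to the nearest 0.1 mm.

Precipitable water is the column-integrated vapour mass per unit area: PW = (1/g) Σ q̄ Δp, with q in kg/kg and Δp in Pa (1 kg/m² of water = 1 mm).
Layer 1015–600 hPa: Δp = 415 hPa = 41500 Pa, q̄ = 0.0087 kg/kg → 0.0087 × 41500 / 9.8 = 36.84 mm
Layer 600–330 hPa: Δp = 270 hPa = 27000 Pa, q̄ = 0.0027 kg/kg → 0.0027 × 27000 / 9.8 = 7.44 mm
Layer 330–200 hPa: Δp = 130 hPa = 13000 Pa, q̄ = 0.0004 kg/kg → 0.0004 × 13000 / 9.8 = 0.53 mm
PW = 36.84 + 7.44 + 0.53 = 44.81 ≈ 44.8 mm.
Rainfall = ε × PW = 0.32 × 44.8 = 14.3 mm.

PW ≈ 44.8 mm; rainfall ≈ 14.3 mm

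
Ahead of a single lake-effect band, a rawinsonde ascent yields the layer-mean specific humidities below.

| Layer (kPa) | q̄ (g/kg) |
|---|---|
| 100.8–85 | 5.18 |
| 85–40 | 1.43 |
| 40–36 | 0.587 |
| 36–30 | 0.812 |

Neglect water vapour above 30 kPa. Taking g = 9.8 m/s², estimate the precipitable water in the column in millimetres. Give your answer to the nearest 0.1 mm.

PW ≈ 15.7 mm

Precipitable water is the column-integrated vapour mass per unit area: PW = (1/g) Σ q̄ Δp, with q in kg/kg and Δp in Pa (1 kg/m² of water = 1 mm).
Layer 100.8–85 kPa: Δp = 158 hPa = 15800 Pa, q̄ = 0.00518 kg/kg → 0.00518 × 15800 / 9.8 = 8.35 mm
Layer 85–40 kPa: Δp = 450 hPa = 45000 Pa, q̄ = 0.00143 kg/kg → 0.00143 × 45000 / 9.8 = 6.57 mm
Layer 40–36 kPa: Δp = 40 hPa = 4000 Pa, q̄ = 0.000587 kg/kg → 0.000587 × 4000 / 9.8 = 0.24 mm
Layer 36–30 kPa: Δp = 60 hPa = 6000 Pa, q̄ = 0.000812 kg/kg → 0.000812 × 6000 / 9.8 = 0.50 mm
PW = 8.35 + 6.57 + 0.24 + 0.50 = 15.66 ≈ 15.7 mm.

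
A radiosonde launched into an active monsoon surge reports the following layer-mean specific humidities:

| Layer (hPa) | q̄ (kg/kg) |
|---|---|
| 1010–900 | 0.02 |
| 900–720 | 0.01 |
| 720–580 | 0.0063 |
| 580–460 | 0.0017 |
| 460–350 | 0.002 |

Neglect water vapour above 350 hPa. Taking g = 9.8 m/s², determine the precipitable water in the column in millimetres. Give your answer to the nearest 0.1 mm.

PW ≈ 54.1 mm

Precipitable water is the column-integrated vapour mass per unit area: PW = (1/g) Σ q̄ Δp, with q in kg/kg and Δp in Pa (1 kg/m² of water = 1 mm).
Layer 1010–900 hPa: Δp = 110 hPa = 11000 Pa, q̄ = 0.02 kg/kg → 0.02 × 11000 / 9.8 = 22.45 mm
Layer 900–720 hPa: Δp = 180 hPa = 18000 Pa, q̄ = 0.01 kg/kg → 0.01 × 18000 / 9.8 = 18.37 mm
Layer 720–580 hPa: Δp = 140 hPa = 14000 Pa, q̄ = 0.0063 kg/kg → 0.0063 × 14000 / 9.8 = 9.00 mm
Layer 580–460 hPa: Δp = 120 hPa = 12000 Pa, q̄ = 0.0017 kg/kg → 0.0017 × 12000 / 9.8 = 2.08 mm
Layer 460–350 hPa: Δp = 110 hPa = 11000 Pa, q̄ = 0.002 kg/kg → 0.002 × 11000 / 9.8 = 2.24 mm
PW = 22.45 + 18.37 + 9.00 + 2.08 + 2.24 = 54.14 ≈ 54.1 mm.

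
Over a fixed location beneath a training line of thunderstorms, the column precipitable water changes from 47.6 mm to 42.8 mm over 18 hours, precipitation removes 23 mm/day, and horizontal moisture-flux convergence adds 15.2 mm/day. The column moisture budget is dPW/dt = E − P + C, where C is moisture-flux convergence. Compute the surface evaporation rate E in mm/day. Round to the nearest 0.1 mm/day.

dPW/dt = (42.8 − 47.6) mm / (18/24 day) = -6.400 mm/day.
E = dPW/dt + P − C = (-6.400) + 23 − (15.2) = 1.4 mm/day.

E ≈ 1.4 mm/day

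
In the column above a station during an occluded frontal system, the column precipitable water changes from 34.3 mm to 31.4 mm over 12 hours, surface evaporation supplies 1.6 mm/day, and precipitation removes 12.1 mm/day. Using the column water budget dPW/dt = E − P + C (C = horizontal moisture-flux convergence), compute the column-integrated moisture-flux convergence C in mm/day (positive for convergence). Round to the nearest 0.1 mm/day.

C ≈ 4.7 mm/day

dPW/dt = (31.4 − 34.3) mm / (12/24 day) = -5.800 mm/day.
C = dPW/dt − E + P = (-5.800) − 1.6 + 12.1 = 4.7 mm/day.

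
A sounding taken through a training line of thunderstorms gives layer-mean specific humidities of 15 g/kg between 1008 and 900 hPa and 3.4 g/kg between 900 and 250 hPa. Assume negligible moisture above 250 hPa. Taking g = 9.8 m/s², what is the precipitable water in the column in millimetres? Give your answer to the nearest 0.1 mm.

Precipitable water is the column-integrated vapour mass per unit area: PW = (1/g) Σ q̄ Δp, with q in kg/kg and Δp in Pa (1 kg/m² of water = 1 mm).
Layer 1008–900 hPa: Δp = 108 hPa = 10800 Pa, q̄ = 0.015 kg/kg → 0.015 × 10800 / 9.8 = 16.53 mm
Layer 900–250 hPa: Δp = 650 hPa = 65000 Pa, q̄ = 0.0034 kg/kg → 0.0034 × 65000 / 9.8 = 22.55 mm
PW = 16.53 + 22.55 = 39.08 ≈ 39.1 mm.

PW ≈ 39.1 mm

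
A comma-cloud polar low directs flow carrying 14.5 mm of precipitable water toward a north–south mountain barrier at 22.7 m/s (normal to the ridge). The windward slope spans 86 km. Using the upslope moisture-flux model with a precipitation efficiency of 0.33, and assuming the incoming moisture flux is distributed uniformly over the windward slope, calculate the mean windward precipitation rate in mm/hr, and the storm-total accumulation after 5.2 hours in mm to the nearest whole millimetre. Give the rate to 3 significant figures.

R ≈ 4.55 mm/hr; total ≈ 24 mm

Incoming column moisture flux per unit ridge length: F = V × PW = 22.7 × 14.5 = 329.15 mm·m/s.
Spread over the 86 km slope with efficiency ε = 0.33: R = ε·F/W = 0.33 × 329.15 / 86000 m = 1.263e-03 mm/s.
R = 1.263e-03 × 3600 = 4.55 mm/hr.
Over 5.2 h: total = 4.55 × 5.2 = 23.66 ≈ 24 mm.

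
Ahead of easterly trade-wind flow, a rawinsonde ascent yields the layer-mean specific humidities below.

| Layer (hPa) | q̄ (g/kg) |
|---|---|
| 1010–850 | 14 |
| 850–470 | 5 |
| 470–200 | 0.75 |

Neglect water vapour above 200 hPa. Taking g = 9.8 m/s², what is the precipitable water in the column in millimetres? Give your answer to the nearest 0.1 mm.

PW ≈ 44.3 mm

Precipitable water is the column-integrated vapour mass per unit area: PW = (1/g) Σ q̄ Δp, with q in kg/kg and Δp in Pa (1 kg/m² of water = 1 mm).
Layer 1010–850 hPa: Δp = 160 hPa = 16000 Pa, q̄ = 0.014 kg/kg → 0.014 × 16000 / 9.8 = 22.86 mm
Layer 850–470 hPa: Δp = 380 hPa = 38000 Pa, q̄ = 0.005 kg/kg → 0.005 × 38000 / 9.8 = 19.39 mm
Layer 470–200 hPa: Δp = 270 hPa = 27000 Pa, q̄ = 0.00075 kg/kg → 0.00075 × 27000 / 9.8 = 2.07 mm
PW = 22.86 + 19.39 + 2.07 = 44.32 ≈ 44.3 mm.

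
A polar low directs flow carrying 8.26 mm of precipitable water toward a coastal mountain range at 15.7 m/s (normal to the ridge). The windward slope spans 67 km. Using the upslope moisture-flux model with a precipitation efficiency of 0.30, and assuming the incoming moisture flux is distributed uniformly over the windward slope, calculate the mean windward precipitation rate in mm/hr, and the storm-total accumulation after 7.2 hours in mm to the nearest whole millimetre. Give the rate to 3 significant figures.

Incoming column moisture flux per unit ridge length: F = V × PW = 15.7 × 8.26 = 129.682 mm·m/s.
Spread over the 67 km slope with efficiency ε = 0.30: R = ε·F/W = 0.30 × 129.682 / 67000 m = 5.807e-04 mm/s.
R = 5.807e-04 × 3600 = 2.09 mm/hr.
Over 7.2 h: total = 2.09 × 7.2 = 15.048 ≈ 15 mm.

R ≈ 2.09 mm/hr; total ≈ 15 mm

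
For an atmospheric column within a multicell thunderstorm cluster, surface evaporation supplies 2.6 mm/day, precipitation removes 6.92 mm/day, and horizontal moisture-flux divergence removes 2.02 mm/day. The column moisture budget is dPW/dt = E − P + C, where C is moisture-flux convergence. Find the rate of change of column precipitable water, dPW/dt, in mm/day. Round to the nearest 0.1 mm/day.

dPW/dt ≈ -6.3 mm/day

dPW/dt = E − P + C = 2.6 − 6.92 + (-2.02) = -6.3 mm/day.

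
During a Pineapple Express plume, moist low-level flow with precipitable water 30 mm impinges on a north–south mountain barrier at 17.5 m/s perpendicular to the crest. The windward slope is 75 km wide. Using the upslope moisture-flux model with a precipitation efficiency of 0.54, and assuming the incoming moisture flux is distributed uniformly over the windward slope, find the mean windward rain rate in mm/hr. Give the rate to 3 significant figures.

R ≈ 13.6 mm/hr

Incoming column moisture flux per unit ridge length: F = V × PW = 17.5 × 30 = 525 mm·m/s.
Spread over the 75 km slope with efficiency ε = 0.54: R = ε·F/W = 0.54 × 525 / 75000 m = 3.780e-03 mm/s.
R = 3.780e-03 × 3600 = 13.6 mm/hr.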